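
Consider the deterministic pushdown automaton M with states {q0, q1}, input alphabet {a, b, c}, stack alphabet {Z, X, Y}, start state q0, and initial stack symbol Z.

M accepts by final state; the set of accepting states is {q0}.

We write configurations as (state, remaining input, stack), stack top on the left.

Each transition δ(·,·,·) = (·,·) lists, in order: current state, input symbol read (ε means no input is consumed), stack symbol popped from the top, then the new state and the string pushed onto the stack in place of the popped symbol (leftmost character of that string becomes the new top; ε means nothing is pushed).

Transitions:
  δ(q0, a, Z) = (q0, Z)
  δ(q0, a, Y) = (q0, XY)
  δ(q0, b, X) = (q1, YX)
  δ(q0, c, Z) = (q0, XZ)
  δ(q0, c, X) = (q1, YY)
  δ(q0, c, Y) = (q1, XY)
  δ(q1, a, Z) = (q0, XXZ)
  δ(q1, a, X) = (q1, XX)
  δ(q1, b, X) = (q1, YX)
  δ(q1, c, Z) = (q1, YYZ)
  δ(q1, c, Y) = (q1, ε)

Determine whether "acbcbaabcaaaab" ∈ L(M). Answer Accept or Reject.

(q0, acbcbaabcaaaab, Z)
  read a, top Z: go to q0, push Z → (q0, cbcbaabcaaaab, Z)
  read c, top Z: go to q0, push XZ → (q0, bcbaabcaaaab, XZ)
  read b, top X: go to q1, push YX → (q1, cbaabcaaaab, YXZ)
  read c, top Y: go to q1, push ε → (q1, baabcaaaab, XZ)
  read b, top X: go to q1, push YX → (q1, aabcaaaab, YXZ)
No transition applies at (q1, aabcaaaab, YXZ); input not fully consumed.

Reject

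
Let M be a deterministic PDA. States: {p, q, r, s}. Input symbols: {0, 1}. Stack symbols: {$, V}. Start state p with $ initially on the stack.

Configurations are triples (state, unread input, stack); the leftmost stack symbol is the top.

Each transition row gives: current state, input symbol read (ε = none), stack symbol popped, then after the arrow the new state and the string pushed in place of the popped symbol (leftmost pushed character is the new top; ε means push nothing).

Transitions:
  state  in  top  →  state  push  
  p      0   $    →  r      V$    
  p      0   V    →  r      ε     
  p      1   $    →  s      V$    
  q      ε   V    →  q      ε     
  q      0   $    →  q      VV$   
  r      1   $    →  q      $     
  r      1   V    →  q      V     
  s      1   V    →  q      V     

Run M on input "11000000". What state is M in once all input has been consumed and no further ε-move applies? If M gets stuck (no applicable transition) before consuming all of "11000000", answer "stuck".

(p, 11000000, $)
  read 1, top $: go to s, push V$ → (s, 1000000, V$)
  read 1, top V: go to q, push V → (q, 000000, V$)
  ε-move, top V: go to q, push ε → (q, 000000, $)
  read 0, top $: go to q, push VV$ → (q, 00000, VV$)
  ε-move, top V: go to q, push ε → (q, 00000, V$)
  ε-move, top V: go to q, push ε → (q, 00000, $)
  read 0, top $: go to q, push VV$ → (q, 0000, VV$)
  ε-move, top V: go to q, push ε → (q, 0000, V$)
  ε-move, top V: go to q, push ε → (q, 0000, $)
  read 0, top $: go to q, push VV$ → (q, 000, VV$)
  ε-move, top V: go to q, push ε → (q, 000, V$)
  ε-move, top V: go to q, push ε → (q, 000, $)
  read 0, top $: go to q, push VV$ → (q, 00, VV$)
  ε-move, top V: go to q, push ε → (q, 00, V$)
  ε-move, top V: go to q, push ε → (q, 00, $)
  read 0, top $: go to q, push VV$ → (q, 0, VV$)
  ε-move, top V: go to q, push ε → (q, 0, V$)
  ε-move, top V: go to q, push ε → (q, 0, $)
  read 0, top $: go to q, push VV$ → (q, ε, VV$)
  ε-move, top V: go to q, push ε → (q, ε, V$)
  ε-move, top V: go to q, push ε → (q, ε, $)
All input consumed; M is in state q.

q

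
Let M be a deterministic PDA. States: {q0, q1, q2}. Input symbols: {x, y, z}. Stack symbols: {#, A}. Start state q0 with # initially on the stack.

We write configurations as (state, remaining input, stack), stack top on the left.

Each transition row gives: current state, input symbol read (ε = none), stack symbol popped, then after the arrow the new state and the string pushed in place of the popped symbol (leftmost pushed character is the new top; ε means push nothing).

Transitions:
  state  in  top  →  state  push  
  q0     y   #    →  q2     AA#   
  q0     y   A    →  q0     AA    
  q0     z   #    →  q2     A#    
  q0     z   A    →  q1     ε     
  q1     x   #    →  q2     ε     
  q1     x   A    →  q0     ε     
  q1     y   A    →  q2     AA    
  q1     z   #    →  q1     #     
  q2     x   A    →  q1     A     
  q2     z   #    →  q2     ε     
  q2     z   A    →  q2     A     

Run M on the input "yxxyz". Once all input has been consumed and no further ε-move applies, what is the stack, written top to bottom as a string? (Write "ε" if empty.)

(q0, yxxyz, #)
  read y, top #: go to q2, push AA# → (q2, xxyz, AA#)
  read x, top A: go to q1, push A → (q1, xyz, AA#)
  read x, top A: go to q0, push ε → (q0, yz, A#)
  read y, top A: go to q0, push AA → (q0, z, AA#)
  read z, top A: go to q1, push ε → (q1, ε, A#)
All input consumed in state q1 with stack A#.

A#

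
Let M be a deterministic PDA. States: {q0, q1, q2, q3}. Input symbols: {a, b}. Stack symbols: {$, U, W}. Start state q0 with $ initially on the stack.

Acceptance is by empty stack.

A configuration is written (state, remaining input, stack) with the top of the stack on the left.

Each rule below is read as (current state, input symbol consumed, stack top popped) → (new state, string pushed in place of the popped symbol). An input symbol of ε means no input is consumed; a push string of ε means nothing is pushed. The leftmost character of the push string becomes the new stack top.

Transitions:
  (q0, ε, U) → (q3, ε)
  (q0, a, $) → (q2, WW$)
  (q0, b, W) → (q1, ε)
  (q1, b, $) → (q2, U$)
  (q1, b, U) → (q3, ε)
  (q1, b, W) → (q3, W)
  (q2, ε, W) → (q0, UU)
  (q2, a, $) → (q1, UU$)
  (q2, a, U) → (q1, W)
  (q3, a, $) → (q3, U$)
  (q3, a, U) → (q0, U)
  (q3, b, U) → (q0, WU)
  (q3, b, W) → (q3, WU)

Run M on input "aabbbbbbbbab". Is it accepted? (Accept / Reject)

Reject

(q0, aabbbbbbbbab, $) ⊢ (q2, abbbbbbbbab, WW$) ⊢ (q0, abbbbbbbbab, UUW$) ⊢ (q3, abbbbbbbbab, UW$) ⊢ (q0, bbbbbbbbab, UW$) ⊢ (q3, bbbbbbbbab, W$) ⊢ (q3, bbbbbbbab, WU$) ⊢ (q3, bbbbbbab, WUU$) ⊢ (q3, bbbbbab, WUUU$) ⊢ (q3, bbbbab, WUUUU$) ⊢ (q3, bbbab, WUUUUU$) ⊢ (q3, bbab, WUUUUUU$) ⊢ (q3, bab, WUUUUUUU$) ⊢ (q3, ab, WUUUUUUUU$)
No transition applies at (q3, ab, WUUUUUUUU$); input not fully consumed.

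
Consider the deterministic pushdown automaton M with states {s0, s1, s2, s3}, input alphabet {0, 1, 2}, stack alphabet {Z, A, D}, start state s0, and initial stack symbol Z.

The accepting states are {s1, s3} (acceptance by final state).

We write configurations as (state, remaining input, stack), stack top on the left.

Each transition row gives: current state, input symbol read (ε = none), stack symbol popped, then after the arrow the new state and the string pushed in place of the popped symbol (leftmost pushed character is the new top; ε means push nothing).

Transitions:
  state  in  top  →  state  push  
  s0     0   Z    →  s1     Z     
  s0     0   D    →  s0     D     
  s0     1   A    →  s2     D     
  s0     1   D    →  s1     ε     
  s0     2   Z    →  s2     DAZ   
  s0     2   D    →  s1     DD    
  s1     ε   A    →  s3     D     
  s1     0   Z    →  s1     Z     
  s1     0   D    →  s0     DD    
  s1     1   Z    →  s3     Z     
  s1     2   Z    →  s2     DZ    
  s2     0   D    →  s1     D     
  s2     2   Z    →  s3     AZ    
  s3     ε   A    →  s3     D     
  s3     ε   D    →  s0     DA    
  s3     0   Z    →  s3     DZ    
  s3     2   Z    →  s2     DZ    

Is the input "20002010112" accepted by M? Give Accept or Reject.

Reject

(s0, 20002010112, Z)
  read 2, top Z: go to s2, push DAZ → (s2, 0002010112, DAZ)
  read 0, top D: go to s1, push D → (s1, 002010112, DAZ)
  read 0, top D: go to s0, push DD → (s0, 02010112, DDAZ)
  read 0, top D: go to s0, push D → (s0, 2010112, DDAZ)
  read 2, top D: go to s1, push DD → (s1, 010112, DDDAZ)
  read 0, top D: go to s0, push DD → (s0, 10112, DDDDAZ)
  read 1, top D: go to s1, push ε → (s1, 0112, DDDAZ)
  read 0, top D: go to s0, push DD → (s0, 112, DDDDAZ)
  read 1, top D: go to s1, push ε → (s1, 12, DDDAZ)
No transition applies at (s1, 12, DDDAZ); input not fully consumed.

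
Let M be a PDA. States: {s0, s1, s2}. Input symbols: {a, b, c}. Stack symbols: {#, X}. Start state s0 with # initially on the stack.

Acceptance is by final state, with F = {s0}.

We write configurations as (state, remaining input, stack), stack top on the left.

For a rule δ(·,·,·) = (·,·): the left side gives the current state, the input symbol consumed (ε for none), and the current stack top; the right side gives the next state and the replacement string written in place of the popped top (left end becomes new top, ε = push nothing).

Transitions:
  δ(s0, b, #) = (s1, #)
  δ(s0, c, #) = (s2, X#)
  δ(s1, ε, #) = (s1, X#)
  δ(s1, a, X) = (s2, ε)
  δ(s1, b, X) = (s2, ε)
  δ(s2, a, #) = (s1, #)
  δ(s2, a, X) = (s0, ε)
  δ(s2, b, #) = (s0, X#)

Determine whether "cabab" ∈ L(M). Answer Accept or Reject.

Accept

One accepting computation: (s0, cabab, #) ⊢ (s2, abab, X#) ⊢ (s0, bab, #) ⊢ (s1, ab, #) ⊢ (s1, ab, X#) ⊢ (s2, b, #) ⊢ (s0, ε, X#)
All input consumed and state s0 ∈ F.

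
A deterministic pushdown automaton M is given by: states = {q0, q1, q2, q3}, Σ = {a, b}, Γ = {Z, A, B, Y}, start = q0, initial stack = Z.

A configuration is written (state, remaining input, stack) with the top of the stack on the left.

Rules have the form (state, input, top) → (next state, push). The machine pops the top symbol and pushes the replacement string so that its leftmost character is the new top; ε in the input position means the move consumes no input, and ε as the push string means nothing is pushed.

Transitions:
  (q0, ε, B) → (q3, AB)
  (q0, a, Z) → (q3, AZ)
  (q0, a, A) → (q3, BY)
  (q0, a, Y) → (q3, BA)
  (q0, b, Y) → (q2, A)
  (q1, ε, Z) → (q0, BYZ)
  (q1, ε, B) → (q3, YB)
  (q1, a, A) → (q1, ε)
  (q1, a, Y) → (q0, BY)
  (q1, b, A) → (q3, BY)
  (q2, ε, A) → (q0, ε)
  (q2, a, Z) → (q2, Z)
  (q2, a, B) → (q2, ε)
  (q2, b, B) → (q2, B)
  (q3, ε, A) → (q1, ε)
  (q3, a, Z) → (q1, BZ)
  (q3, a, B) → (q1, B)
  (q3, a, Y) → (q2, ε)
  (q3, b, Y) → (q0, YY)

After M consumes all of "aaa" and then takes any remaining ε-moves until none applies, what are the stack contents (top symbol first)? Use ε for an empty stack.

(q0, aaa, Z)
  read a, top Z: go to q3, push AZ → (q3, aa, AZ)
  ε-move, top A: go to q1, push ε → (q1, aa, Z)
  ε-move, top Z: go to q0, push BYZ → (q0, aa, BYZ)
  ε-move, top B: go to q3, push AB → (q3, aa, ABYZ)
  ε-move, top A: go to q1, push ε → (q1, aa, BYZ)
  ε-move, top B: go to q3, push YB → (q3, aa, YBYZ)
  read a, top Y: go to q2, push ε → (q2, a, BYZ)
  read a, top B: go to q2, push ε → (q2, ε, YZ)
All input consumed in state q2 with stack YZ.

YZ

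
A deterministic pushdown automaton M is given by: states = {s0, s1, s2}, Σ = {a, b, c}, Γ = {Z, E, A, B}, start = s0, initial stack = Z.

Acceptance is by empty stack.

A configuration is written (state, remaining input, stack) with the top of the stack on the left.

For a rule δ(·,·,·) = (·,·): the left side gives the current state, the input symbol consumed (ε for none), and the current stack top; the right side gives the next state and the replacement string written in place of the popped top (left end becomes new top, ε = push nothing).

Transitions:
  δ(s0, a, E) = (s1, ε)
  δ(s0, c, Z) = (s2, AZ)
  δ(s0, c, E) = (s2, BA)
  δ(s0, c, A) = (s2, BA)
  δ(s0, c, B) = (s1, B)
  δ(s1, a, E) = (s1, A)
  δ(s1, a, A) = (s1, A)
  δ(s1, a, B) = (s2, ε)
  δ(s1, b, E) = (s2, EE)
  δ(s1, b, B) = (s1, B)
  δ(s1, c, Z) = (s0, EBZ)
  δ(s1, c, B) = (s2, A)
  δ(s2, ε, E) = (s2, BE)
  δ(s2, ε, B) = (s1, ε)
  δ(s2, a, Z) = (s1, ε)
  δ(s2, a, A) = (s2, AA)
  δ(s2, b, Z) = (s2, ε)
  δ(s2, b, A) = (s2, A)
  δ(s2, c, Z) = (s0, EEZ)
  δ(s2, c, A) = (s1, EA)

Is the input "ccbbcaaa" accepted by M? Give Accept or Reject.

(s0, ccbbcaaa, Z) ⊢ (s2, cbbcaaa, AZ) ⊢ (s1, bbcaaa, EAZ) ⊢ (s2, bcaaa, EEAZ) ⊢ (s2, bcaaa, BEEAZ) ⊢ (s1, bcaaa, EEAZ) ⊢ (s2, caaa, EEEAZ) ⊢ (s2, caaa, BEEEAZ) ⊢ (s1, caaa, EEEAZ)
No transition applies at (s1, caaa, EEEAZ); input not fully consumed.

Reject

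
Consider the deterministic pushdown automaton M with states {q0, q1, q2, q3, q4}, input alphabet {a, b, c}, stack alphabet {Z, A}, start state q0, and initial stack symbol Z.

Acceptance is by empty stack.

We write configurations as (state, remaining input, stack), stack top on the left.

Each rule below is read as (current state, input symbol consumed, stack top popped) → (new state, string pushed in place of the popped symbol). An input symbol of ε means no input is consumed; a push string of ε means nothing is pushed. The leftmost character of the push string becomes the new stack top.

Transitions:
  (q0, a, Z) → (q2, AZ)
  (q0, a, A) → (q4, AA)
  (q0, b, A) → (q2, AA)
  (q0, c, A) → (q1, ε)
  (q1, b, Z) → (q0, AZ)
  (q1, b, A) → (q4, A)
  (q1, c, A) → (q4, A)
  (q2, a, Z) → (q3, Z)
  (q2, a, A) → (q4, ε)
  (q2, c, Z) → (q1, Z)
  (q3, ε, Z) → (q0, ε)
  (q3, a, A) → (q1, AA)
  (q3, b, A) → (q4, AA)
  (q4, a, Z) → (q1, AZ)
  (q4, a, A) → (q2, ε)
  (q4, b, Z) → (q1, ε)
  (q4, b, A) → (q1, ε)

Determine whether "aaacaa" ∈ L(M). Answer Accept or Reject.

(q0, aaacaa, Z) ⊢ (q2, aacaa, AZ) ⊢ (q4, acaa, Z) ⊢ (q1, caa, AZ) ⊢ (q4, aa, AZ) ⊢ (q2, a, Z) ⊢ (q3, ε, Z) ⊢ (q0, ε, ε)
All input consumed and the stack is empty.

Accept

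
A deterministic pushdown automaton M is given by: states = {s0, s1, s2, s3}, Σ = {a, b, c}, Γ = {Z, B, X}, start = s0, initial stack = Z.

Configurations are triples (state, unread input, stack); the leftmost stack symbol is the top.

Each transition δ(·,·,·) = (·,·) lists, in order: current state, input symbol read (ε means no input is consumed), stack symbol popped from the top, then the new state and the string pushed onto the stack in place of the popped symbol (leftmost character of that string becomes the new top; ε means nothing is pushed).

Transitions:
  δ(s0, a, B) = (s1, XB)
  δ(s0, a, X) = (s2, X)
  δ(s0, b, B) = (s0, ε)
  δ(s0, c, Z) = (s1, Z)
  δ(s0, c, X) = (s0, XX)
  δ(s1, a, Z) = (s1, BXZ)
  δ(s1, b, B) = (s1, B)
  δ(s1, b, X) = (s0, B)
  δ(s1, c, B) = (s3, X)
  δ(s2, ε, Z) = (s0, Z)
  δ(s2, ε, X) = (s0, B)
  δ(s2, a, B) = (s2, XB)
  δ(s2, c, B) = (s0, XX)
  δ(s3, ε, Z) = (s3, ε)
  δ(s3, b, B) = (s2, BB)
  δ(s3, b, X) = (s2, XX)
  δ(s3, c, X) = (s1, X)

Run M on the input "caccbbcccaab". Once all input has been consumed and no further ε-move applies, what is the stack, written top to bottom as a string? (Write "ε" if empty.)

BBXXXZ

(s0, caccbbcccaab, Z)
  read c, top Z: go to s1, push Z → (s1, accbbcccaab, Z)
  read a, top Z: go to s1, push BXZ → (s1, ccbbcccaab, BXZ)
  read c, top B: go to s3, push X → (s3, cbbcccaab, XXZ)
  read c, top X: go to s1, push X → (s1, bbcccaab, XXZ)
  read b, top X: go to s0, push B → (s0, bcccaab, BXZ)
  read b, top B: go to s0, push ε → (s0, cccaab, XZ)
  read c, top X: go to s0, push XX → (s0, ccaab, XXZ)
  read c, top X: go to s0, push XX → (s0, caab, XXXZ)
  read c, top X: go to s0, push XX → (s0, aab, XXXXZ)
  read a, top X: go to s2, push X → (s2, ab, XXXXZ)
  ε-move, top X: go to s0, push B → (s0, ab, BXXXZ)
  read a, top B: go to s1, push XB → (s1, b, XBXXXZ)
  read b, top X: go to s0, push B → (s0, ε, BBXXXZ)
All input consumed in state s0 with stack BBXXXZ.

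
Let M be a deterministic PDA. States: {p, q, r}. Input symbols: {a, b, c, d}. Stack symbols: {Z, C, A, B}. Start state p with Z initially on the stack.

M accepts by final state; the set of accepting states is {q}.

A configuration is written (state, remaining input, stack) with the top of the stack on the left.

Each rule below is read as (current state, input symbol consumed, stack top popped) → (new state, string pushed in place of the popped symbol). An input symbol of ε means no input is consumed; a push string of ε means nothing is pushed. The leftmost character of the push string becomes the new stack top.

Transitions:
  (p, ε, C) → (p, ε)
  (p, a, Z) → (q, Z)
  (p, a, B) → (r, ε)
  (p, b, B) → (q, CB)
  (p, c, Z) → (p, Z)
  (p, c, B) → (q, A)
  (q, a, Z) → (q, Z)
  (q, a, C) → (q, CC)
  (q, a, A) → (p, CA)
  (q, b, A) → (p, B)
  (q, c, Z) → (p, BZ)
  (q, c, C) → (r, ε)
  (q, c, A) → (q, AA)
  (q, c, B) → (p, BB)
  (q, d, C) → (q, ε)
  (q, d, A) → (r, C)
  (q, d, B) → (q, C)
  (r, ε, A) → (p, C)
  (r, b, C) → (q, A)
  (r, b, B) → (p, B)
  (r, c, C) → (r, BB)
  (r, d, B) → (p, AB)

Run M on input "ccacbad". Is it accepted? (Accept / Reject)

Accept

(p, ccacbad, Z) ⊢ (p, cacbad, Z) ⊢ (p, acbad, Z) ⊢ (q, cbad, Z) ⊢ (p, bad, BZ) ⊢ (q, ad, CBZ) ⊢ (q, d, CCBZ) ⊢ (q, ε, CBZ)
All input consumed; state q ∈ F.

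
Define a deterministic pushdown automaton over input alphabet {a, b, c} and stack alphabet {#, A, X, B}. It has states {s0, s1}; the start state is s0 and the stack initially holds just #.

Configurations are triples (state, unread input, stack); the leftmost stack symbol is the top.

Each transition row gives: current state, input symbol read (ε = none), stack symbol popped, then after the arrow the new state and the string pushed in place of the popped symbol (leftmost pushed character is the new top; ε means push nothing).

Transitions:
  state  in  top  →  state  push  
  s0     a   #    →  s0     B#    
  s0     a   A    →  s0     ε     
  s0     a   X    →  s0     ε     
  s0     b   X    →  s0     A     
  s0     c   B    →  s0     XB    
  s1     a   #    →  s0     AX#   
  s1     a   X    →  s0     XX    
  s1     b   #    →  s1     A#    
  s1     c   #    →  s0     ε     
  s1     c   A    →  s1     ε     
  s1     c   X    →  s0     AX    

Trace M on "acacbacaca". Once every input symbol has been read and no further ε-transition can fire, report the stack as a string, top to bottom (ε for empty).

(s0, acacbacaca, #) ⊢ (s0, cacbacaca, B#) ⊢ (s0, acbacaca, XB#) ⊢ (s0, cbacaca, B#) ⊢ (s0, bacaca, XB#) ⊢ (s0, acaca, AB#) ⊢ (s0, caca, B#) ⊢ (s0, aca, XB#) ⊢ (s0, ca, B#) ⊢ (s0, a, XB#) ⊢ (s0, ε, B#)
All input consumed in state s0 with stack B#.

B#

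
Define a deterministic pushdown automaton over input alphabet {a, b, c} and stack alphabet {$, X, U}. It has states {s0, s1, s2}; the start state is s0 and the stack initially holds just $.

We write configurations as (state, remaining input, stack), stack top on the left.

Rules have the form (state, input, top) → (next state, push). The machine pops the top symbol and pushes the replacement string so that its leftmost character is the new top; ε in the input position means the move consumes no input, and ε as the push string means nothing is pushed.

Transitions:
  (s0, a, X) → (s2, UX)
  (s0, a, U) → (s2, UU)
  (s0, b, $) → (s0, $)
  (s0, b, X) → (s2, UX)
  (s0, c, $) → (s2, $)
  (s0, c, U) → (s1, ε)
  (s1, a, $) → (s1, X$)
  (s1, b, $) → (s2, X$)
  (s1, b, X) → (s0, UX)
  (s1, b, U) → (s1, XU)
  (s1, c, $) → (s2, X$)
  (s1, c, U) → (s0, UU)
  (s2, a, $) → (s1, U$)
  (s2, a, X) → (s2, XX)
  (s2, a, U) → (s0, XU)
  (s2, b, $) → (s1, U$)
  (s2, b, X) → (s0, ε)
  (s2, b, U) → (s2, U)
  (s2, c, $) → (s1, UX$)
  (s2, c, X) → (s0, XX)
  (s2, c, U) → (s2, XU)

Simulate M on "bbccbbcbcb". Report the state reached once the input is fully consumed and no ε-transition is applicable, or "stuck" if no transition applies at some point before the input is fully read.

(s0, bbccbbcbcb, $)
  read b, top $: go to s0, push $ → (s0, bccbbcbcb, $)
  read b, top $: go to s0, push $ → (s0, ccbbcbcb, $)
  read c, top $: go to s2, push $ → (s2, cbbcbcb, $)
  read c, top $: go to s1, push UX$ → (s1, bbcbcb, UX$)
  read b, top U: go to s1, push XU → (s1, bcbcb, XUX$)
  read b, top X: go to s0, push UX → (s0, cbcb, UXUX$)
  read c, top U: go to s1, push ε → (s1, bcb, XUX$)
  read b, top X: go to s0, push UX → (s0, cb, UXUX$)
  read c, top U: go to s1, push ε → (s1, b, XUX$)
  read b, top X: go to s0, push UX → (s0, ε, UXUX$)
All input consumed; M is in state s0.

s0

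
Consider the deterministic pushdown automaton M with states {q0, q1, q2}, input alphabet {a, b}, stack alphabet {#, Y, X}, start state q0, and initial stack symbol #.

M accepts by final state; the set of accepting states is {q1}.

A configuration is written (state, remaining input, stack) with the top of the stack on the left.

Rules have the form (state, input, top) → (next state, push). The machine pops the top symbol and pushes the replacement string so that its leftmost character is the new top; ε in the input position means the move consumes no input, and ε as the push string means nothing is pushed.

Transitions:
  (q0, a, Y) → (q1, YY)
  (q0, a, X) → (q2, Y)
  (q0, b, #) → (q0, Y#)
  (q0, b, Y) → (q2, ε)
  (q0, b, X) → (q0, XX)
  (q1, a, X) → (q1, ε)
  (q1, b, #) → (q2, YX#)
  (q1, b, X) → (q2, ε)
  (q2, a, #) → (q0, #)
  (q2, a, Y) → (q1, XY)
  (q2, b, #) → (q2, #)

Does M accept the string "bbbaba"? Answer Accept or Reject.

(q0, bbbaba, #)
  read b, top #: go to q0, push Y# → (q0, bbaba, Y#)
  read b, top Y: go to q2, push ε → (q2, baba, #)
  read b, top #: go to q2, push # → (q2, aba, #)
  read a, top #: go to q0, push # → (q0, ba, #)
  read b, top #: go to q0, push Y# → (q0, a, Y#)
  read a, top Y: go to q1, push YY → (q1, ε, YY#)
All input consumed; state q1 ∈ F.

Accept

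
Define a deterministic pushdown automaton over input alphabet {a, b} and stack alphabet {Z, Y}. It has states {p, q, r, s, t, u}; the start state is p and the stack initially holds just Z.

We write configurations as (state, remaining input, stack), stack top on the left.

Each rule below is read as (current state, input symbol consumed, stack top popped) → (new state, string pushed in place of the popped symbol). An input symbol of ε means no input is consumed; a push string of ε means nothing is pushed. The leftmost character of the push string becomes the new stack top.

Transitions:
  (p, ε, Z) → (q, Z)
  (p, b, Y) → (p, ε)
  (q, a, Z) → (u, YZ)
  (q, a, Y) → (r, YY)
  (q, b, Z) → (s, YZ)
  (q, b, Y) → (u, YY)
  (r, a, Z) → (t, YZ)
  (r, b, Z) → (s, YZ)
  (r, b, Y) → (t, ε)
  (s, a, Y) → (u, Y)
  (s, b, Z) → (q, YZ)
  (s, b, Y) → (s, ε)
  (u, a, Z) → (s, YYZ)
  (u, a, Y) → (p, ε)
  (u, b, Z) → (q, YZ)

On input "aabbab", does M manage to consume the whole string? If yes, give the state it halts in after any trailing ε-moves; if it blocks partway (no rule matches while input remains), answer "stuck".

stuck

(p, aabbab, Z)
  ε-move, top Z: go to q, push Z → (q, aabbab, Z)
  read a, top Z: go to u, push YZ → (u, abbab, YZ)
  read a, top Y: go to p, push ε → (p, bbab, Z)
  ε-move, top Z: go to q, push Z → (q, bbab, Z)
  read b, top Z: go to s, push YZ → (s, bab, YZ)
  read b, top Y: go to s, push ε → (s, ab, Z)
No transition for (s, a, top Z); M blocks with input ab remaining.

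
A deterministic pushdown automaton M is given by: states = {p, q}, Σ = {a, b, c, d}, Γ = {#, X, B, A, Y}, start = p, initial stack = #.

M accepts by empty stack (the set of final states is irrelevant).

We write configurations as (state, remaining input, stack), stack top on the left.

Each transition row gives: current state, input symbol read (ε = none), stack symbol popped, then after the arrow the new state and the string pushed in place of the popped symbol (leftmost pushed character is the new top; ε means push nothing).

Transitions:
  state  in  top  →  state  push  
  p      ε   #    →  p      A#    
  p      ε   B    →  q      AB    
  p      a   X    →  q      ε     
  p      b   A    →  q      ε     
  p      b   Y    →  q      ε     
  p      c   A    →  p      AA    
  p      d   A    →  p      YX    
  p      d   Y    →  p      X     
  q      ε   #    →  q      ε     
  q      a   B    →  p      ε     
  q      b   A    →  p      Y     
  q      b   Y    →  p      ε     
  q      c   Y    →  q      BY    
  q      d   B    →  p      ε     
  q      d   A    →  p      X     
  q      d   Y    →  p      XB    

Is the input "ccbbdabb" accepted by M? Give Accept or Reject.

Accept

(p, ccbbdabb, #)
  ε-move, top #: go to p, push A# → (p, ccbbdabb, A#)
  read c, top A: go to p, push AA → (p, cbbdabb, AA#)
  read c, top A: go to p, push AA → (p, bbdabb, AAA#)
  read b, top A: go to q, push ε → (q, bdabb, AA#)
  read b, top A: go to p, push Y → (p, dabb, YA#)
  read d, top Y: go to p, push X → (p, abb, XA#)
  read a, top X: go to q, push ε → (q, bb, A#)
  read b, top A: go to p, push Y → (p, b, Y#)
  read b, top Y: go to q, push ε → (q, ε, #)
  ε-move, top #: go to q, push ε → (q, ε, ε)
All input consumed and the stack is empty.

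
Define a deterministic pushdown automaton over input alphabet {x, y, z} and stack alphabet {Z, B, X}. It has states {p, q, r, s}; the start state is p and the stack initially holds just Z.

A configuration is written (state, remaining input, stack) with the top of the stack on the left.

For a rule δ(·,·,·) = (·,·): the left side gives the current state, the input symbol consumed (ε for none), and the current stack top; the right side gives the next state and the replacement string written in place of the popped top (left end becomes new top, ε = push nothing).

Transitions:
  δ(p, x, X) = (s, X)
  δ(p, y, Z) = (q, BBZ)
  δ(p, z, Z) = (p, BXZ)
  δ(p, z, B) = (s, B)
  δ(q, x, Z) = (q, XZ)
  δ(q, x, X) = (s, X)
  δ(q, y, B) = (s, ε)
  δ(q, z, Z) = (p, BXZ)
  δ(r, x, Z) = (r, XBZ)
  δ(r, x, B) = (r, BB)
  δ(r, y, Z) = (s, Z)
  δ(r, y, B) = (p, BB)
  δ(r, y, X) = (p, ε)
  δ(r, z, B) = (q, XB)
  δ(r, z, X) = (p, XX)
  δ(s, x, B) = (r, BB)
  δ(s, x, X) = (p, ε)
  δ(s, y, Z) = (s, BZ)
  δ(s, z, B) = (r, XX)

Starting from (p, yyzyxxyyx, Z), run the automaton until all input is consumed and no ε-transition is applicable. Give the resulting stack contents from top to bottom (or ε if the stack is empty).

BBZ

(p, yyzyxxyyx, Z)
  read y, top Z: go to q, push BBZ → (q, yzyxxyyx, BBZ)
  read y, top B: go to s, push ε → (s, zyxxyyx, BZ)
  read z, top B: go to r, push XX → (r, yxxyyx, XXZ)
  read y, top X: go to p, push ε → (p, xxyyx, XZ)
  read x, top X: go to s, push X → (s, xyyx, XZ)
  read x, top X: go to p, push ε → (p, yyx, Z)
  read y, top Z: go to q, push BBZ → (q, yx, BBZ)
  read y, top B: go to s, push ε → (s, x, BZ)
  read x, top B: go to r, push BB → (r, ε, BBZ)
All input consumed in state r with stack BBZ.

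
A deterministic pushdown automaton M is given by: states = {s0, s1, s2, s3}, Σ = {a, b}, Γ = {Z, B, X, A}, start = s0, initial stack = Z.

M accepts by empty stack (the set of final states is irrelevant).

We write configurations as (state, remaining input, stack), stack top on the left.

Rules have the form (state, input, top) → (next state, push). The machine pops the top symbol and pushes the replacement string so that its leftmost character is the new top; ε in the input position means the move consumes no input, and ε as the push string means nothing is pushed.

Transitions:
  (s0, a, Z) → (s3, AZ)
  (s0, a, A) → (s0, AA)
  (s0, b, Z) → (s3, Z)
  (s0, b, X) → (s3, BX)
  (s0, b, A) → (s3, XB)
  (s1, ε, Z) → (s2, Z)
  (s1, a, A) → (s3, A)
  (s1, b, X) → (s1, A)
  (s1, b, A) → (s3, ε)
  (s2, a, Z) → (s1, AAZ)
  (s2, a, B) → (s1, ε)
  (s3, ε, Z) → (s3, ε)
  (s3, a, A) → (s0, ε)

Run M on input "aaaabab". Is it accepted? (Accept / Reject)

(s0, aaaabab, Z) ⊢ (s3, aaabab, AZ) ⊢ (s0, aabab, Z) ⊢ (s3, abab, AZ) ⊢ (s0, bab, Z) ⊢ (s3, ab, Z) ⊢ (s3, ab, ε)
No transition applies at (s3, ab, ε); input not fully consumed.

Reject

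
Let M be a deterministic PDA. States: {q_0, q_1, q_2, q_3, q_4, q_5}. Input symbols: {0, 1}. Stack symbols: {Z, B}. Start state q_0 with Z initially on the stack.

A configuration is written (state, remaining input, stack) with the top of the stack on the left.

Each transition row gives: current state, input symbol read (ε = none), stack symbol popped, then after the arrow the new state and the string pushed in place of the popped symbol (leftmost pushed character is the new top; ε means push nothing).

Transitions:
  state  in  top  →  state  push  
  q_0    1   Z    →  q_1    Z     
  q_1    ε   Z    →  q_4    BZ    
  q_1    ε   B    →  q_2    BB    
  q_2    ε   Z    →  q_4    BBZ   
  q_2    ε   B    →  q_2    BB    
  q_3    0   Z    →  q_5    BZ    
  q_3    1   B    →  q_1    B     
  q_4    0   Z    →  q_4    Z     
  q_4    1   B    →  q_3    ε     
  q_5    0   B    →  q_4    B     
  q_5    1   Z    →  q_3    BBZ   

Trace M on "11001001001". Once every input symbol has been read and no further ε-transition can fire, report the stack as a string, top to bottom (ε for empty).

(q_0, 11001001001, Z)
  read 1, top Z: go to q_1, push Z → (q_1, 1001001001, Z)
  ε-move, top Z: go to q_4, push BZ → (q_4, 1001001001, BZ)
  read 1, top B: go to q_3, push ε → (q_3, 001001001, Z)
  read 0, top Z: go to q_5, push BZ → (q_5, 01001001, BZ)
  read 0, top B: go to q_4, push B → (q_4, 1001001, BZ)
  read 1, top B: go to q_3, push ε → (q_3, 001001, Z)
  read 0, top Z: go to q_5, push BZ → (q_5, 01001, BZ)
  read 0, top B: go to q_4, push B → (q_4, 1001, BZ)
  read 1, top B: go to q_3, push ε → (q_3, 001, Z)
  read 0, top Z: go to q_5, push BZ → (q_5, 01, BZ)
  read 0, top B: go to q_4, push B → (q_4, 1, BZ)
  read 1, top B: go to q_3, push ε → (q_3, ε, Z)
All input consumed in state q_3 with stack Z.

Z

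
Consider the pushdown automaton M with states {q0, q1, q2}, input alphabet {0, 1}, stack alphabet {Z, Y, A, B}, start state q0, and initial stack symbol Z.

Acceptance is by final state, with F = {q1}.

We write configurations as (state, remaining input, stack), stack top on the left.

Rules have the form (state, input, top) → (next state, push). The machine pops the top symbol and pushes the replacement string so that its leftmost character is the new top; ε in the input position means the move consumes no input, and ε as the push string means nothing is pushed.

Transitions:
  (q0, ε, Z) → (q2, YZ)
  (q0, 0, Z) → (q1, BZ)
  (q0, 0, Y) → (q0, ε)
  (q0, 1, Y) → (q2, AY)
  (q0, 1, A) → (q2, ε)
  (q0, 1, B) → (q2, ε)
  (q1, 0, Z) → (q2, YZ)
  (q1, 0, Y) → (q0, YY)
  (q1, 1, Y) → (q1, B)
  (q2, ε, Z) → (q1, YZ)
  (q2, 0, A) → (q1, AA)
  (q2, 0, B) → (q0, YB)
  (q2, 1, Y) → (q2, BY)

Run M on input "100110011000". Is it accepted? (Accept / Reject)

Reject

No computation consumes all input and reaches a final state.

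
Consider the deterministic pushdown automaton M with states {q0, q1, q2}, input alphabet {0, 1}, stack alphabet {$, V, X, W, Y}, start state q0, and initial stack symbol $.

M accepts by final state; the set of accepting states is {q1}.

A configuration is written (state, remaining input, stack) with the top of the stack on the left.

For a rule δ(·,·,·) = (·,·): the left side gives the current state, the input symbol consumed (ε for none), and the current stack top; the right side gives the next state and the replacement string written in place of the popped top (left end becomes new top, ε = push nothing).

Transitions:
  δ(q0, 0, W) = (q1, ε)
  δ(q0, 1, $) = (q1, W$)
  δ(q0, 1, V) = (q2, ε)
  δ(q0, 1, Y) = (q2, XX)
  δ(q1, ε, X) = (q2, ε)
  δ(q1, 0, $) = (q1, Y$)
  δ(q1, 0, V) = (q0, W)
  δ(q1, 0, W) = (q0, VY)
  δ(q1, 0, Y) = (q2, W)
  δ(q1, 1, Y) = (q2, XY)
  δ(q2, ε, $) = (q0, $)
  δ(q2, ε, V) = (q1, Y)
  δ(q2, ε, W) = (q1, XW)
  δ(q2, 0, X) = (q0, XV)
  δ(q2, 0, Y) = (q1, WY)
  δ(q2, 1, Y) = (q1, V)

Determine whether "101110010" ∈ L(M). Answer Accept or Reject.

Reject

(q0, 101110010, $)
  read 1, top $: go to q1, push W$ → (q1, 01110010, W$)
  read 0, top W: go to q0, push VY → (q0, 1110010, VY$)
  read 1, top V: go to q2, push ε → (q2, 110010, Y$)
  read 1, top Y: go to q1, push V → (q1, 10010, V$)
No transition applies at (q1, 10010, V$); input not fully consumed.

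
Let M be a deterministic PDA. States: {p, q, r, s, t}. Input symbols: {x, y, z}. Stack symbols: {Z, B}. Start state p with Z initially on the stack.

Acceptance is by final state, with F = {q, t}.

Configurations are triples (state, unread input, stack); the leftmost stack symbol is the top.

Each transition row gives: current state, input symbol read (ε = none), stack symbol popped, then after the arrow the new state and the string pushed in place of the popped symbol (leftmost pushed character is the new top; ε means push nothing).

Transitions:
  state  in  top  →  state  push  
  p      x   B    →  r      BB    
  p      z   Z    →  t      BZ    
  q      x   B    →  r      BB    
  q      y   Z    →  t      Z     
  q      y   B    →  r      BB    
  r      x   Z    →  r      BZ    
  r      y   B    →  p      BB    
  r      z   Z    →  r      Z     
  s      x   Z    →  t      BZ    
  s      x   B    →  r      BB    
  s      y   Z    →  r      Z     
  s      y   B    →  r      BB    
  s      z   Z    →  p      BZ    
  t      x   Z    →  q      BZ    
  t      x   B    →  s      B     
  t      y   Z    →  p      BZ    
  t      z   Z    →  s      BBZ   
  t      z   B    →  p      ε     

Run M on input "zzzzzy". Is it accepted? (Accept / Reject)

(p, zzzzzy, Z)
  read z, top Z: go to t, push BZ → (t, zzzzy, BZ)
  read z, top B: go to p, push ε → (p, zzzy, Z)
  read z, top Z: go to t, push BZ → (t, zzy, BZ)
  read z, top B: go to p, push ε → (p, zy, Z)
  read z, top Z: go to t, push BZ → (t, y, BZ)
No transition applies at (t, y, BZ); input not fully consumed.

Reject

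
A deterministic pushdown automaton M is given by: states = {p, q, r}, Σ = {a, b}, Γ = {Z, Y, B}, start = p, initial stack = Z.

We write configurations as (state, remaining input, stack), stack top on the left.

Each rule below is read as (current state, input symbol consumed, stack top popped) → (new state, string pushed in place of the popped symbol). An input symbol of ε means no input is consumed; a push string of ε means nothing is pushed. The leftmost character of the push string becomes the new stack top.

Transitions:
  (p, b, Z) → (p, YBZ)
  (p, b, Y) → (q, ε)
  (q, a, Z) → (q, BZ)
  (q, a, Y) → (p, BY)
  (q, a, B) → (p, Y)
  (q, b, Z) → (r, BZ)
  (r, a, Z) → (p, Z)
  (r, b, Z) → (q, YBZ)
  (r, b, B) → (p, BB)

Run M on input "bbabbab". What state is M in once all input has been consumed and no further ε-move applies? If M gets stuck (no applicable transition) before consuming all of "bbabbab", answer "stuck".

stuck

(p, bbabbab, Z) ⊢ (p, babbab, YBZ) ⊢ (q, abbab, BZ) ⊢ (p, bbab, YZ) ⊢ (q, bab, Z) ⊢ (r, ab, BZ)
No transition for (r, a, top B); M blocks with input ab remaining.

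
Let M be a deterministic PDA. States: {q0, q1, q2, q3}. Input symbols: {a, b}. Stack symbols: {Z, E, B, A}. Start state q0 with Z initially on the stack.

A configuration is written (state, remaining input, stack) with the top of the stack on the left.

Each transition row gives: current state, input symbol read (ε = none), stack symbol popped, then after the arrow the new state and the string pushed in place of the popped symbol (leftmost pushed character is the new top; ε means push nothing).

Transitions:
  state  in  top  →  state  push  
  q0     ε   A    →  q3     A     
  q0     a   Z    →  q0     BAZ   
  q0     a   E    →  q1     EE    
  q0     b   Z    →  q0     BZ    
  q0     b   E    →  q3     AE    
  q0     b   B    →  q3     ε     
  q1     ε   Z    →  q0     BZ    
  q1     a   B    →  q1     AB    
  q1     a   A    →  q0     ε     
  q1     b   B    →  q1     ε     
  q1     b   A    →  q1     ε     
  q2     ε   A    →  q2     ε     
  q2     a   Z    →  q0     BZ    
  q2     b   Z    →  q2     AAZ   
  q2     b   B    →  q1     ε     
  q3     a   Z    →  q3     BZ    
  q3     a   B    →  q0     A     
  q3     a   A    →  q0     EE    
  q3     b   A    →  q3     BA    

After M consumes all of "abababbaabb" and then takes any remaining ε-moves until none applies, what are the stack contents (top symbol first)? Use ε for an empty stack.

(q0, abababbaabb, Z) ⊢ (q0, bababbaabb, BAZ) ⊢ (q3, ababbaabb, AZ) ⊢ (q0, babbaabb, EEZ) ⊢ (q3, abbaabb, AEEZ) ⊢ (q0, bbaabb, EEEEZ) ⊢ (q3, baabb, AEEEEZ) ⊢ (q3, aabb, BAEEEEZ) ⊢ (q0, abb, AAEEEEZ) ⊢ (q3, abb, AAEEEEZ) ⊢ (q0, bb, EEAEEEEZ) ⊢ (q3, b, AEEAEEEEZ) ⊢ (q3, ε, BAEEAEEEEZ)
All input consumed in state q3 with stack BAEEAEEEEZ.

BAEEAEEEEZ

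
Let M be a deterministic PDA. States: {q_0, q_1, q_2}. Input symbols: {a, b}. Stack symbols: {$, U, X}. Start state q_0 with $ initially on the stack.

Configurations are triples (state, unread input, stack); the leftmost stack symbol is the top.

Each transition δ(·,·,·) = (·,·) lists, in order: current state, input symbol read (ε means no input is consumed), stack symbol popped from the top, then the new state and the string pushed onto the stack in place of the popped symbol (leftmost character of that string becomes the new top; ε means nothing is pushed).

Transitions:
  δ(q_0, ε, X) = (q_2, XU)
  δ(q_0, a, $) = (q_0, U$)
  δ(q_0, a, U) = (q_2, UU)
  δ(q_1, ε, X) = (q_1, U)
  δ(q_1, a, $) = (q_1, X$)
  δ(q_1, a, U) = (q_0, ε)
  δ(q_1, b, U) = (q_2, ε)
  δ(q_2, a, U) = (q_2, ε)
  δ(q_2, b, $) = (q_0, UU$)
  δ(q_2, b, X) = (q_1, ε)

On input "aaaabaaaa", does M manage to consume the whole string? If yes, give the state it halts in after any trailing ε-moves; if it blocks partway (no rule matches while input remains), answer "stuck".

(q_0, aaaabaaaa, $)
  read a, top $: go to q_0, push U$ → (q_0, aaabaaaa, U$)
  read a, top U: go to q_2, push UU → (q_2, aabaaaa, UU$)
  read a, top U: go to q_2, push ε → (q_2, abaaaa, U$)
  read a, top U: go to q_2, push ε → (q_2, baaaa, $)
  read b, top $: go to q_0, push UU$ → (q_0, aaaa, UU$)
  read a, top U: go to q_2, push UU → (q_2, aaa, UUU$)
  read a, top U: go to q_2, push ε → (q_2, aa, UU$)
  read a, top U: go to q_2, push ε → (q_2, a, U$)
  read a, top U: go to q_2, push ε → (q_2, ε, $)
All input consumed; M is in state q_2.

q_2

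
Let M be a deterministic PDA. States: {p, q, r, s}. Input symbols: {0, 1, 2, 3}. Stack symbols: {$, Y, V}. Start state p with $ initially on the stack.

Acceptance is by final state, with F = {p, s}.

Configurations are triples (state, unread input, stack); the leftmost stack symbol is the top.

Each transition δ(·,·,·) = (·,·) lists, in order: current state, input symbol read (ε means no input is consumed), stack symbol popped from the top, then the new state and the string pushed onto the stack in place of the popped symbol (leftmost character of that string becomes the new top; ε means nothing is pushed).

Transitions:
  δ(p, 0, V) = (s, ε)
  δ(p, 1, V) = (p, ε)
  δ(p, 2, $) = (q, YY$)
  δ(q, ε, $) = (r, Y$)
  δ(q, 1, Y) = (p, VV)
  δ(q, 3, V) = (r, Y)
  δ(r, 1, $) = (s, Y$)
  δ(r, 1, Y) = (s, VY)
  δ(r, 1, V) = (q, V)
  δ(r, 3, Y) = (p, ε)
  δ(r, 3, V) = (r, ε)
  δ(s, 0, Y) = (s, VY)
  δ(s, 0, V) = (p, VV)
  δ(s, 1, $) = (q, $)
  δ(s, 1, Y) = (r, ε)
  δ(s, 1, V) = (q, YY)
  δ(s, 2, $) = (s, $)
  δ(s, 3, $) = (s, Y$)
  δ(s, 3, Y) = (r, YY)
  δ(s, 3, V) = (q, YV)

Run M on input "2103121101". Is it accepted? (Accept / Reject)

(p, 2103121101, $)
  read 2, top $: go to q, push YY$ → (q, 103121101, YY$)
  read 1, top Y: go to p, push VV → (p, 03121101, VVY$)
  read 0, top V: go to s, push ε → (s, 3121101, VY$)
  read 3, top V: go to q, push YV → (q, 121101, YVY$)
  read 1, top Y: go to p, push VV → (p, 21101, VVVY$)
No transition applies at (p, 21101, VVVY$); input not fully consumed.

Reject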